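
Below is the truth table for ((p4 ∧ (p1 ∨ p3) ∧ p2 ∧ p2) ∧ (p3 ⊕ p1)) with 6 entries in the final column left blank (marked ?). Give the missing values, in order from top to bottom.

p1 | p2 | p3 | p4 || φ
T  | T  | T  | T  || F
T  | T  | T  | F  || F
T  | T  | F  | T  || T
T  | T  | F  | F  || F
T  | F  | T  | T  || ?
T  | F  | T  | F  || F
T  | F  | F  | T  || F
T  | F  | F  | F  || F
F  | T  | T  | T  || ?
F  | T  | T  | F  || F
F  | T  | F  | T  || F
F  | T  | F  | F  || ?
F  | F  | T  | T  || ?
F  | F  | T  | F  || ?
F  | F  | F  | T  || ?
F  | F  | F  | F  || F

F, T, F, F, F, F

Row p1=T, p2=F, p3=T, p4=T: (p4 ∧ (p1 ∨ p3) ∧ p2 ∧ p2) = F, (p3 ⊕ p1) = F, so the formula = F.
Row p1=F, p2=T, p3=T, p4=T: (p4 ∧ (p1 ∨ p3) ∧ p2 ∧ p2) = T, (p3 ⊕ p1) = T, so the formula = T.
Row p1=F, p2=T, p3=F, p4=F: (p4 ∧ (p1 ∨ p3) ∧ p2 ∧ p2) = F, (p3 ⊕ p1) = F, so the formula = F.
Row p1=F, p2=F, p3=T, p4=T: (p4 ∧ (p1 ∨ p3) ∧ p2 ∧ p2) = F, (p3 ⊕ p1) = T, so the formula = F.
Row p1=F, p2=F, p3=T, p4=F: (p4 ∧ (p1 ∨ p3) ∧ p2 ∧ p2) = F, (p3 ⊕ p1) = T, so the formula = F.
Row p1=F, p2=F, p3=F, p4=T: (p4 ∧ (p1 ∨ p3) ∧ p2 ∧ p2) = F, (p3 ⊕ p1) = F, so the formula = F.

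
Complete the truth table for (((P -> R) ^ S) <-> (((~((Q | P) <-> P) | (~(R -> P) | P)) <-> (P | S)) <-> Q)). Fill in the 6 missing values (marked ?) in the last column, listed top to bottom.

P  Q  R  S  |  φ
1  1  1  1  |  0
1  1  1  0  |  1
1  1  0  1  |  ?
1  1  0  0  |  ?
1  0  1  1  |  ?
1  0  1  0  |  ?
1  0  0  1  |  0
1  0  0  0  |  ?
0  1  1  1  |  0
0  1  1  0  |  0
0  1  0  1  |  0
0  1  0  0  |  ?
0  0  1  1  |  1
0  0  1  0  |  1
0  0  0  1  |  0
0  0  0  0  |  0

1, 0, 1, 0, 1, 0

Row P=1, Q=1, R=0, S=1: ((P -> R) ^ S) = 1, (((~((Q | P) <-> P) | (~(R -> P) | P)) <-> (P | S)) <-> Q) = 1, so the formula = 1.
Row P=1, Q=1, R=0, S=0: ((P -> R) ^ S) = 0, (((~((Q | P) <-> P) | (~(R -> P) | P)) <-> (P | S)) <-> Q) = 1, so the formula = 0.
Row P=1, Q=0, R=1, S=1: ((P -> R) ^ S) = 0, (((~((Q | P) <-> P) | (~(R -> P) | P)) <-> (P | S)) <-> Q) = 0, so the formula = 1.
Row P=1, Q=0, R=1, S=0: ((P -> R) ^ S) = 1, (((~((Q | P) <-> P) | (~(R -> P) | P)) <-> (P | S)) <-> Q) = 0, so the formula = 0.
Row P=1, Q=0, R=0, S=0: ((P -> R) ^ S) = 0, (((~((Q | P) <-> P) | (~(R -> P) | P)) <-> (P | S)) <-> Q) = 0, so the formula = 1.
Row P=0, Q=1, R=0, S=0: ((P -> R) ^ S) = 1, (((~((Q | P) <-> P) | (~(R -> P) | P)) <-> (P | S)) <-> Q) = 0, so the formula = 0.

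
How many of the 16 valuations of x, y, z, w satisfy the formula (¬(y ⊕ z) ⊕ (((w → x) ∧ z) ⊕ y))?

x  y  z  w  |  φ
T  T  T  T  |  T
T  T  T  F  |  T
T  T  F  T  |  T
T  T  F  F  |  T
T  F  T  T  |  T
T  F  T  F  |  T
T  F  F  T  |  T
T  F  F  F  |  T
F  T  T  T  |  F
F  T  T  F  |  T
F  T  F  T  |  T
F  T  F  F  |  T
F  F  T  T  |  F
F  F  T  F  |  T
F  F  F  T  |  T
F  F  F  F  |  T
The formula is true on 14 of the 16 rows.

14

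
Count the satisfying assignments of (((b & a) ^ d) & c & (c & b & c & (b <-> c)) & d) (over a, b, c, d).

1

a | b | c | d || (b & a) | ((b & a) ^ d) | (b <-> c) | (c & b & c & (b <-> c)) | φ
T | T | T | T ||    T    |       F       |     T     |            T            | F
T | T | T | F ||    T    |       T       |     T     |            T            | F
T | T | F | T ||    T    |       F       |     F     |            F            | F
T | T | F | F ||    T    |       T       |     F     |            F            | F
T | F | T | T ||    F    |       T       |     F     |            F            | F
T | F | T | F ||    F    |       F       |     F     |            F            | F
T | F | F | T ||    F    |       T       |     T     |            F            | F
T | F | F | F ||    F    |       F       |     T     |            F            | F
F | T | T | T ||    F    |       T       |     T     |            T            | T
F | T | T | F ||    F    |       F       |     T     |            T            | F
F | T | F | T ||    F    |       T       |     F     |            F            | F
F | T | F | F ||    F    |       F       |     F     |            F            | F
F | F | T | T ||    F    |       T       |     F     |            F            | F
F | F | T | F ||    F    |       F       |     F     |            F            | F
F | F | F | T ||    F    |       T       |     T     |            F            | F
F | F | F | F ||    F    |       F       |     T     |            F            | F
The formula is true on 1 of the 16 rows.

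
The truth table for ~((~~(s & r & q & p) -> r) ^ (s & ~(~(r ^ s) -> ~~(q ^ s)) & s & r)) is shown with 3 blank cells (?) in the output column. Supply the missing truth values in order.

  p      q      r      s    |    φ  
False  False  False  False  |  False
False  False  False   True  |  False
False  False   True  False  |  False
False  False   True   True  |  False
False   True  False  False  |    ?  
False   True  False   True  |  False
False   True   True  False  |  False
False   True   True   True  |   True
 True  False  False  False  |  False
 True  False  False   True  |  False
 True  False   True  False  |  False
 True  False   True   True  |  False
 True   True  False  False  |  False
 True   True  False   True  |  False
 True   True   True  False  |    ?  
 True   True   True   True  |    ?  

Row p=False, q=True, r=False, s=False: (~~(s & r & q & p) -> r) = True, (s & ~(~(r ^ s) -> ~~(q ^ s)) & s & r) = False, ((~~(s & r & q & p) -> r) ^ (s & ~(~(r ^ s) -> ~~(q ^ s)) & s & r)) = True, so the formula = False.
Row p=True, q=True, r=True, s=False: (~~(s & r & q & p) -> r) = True, (s & ~(~(r ^ s) -> ~~(q ^ s)) & s & r) = False, ((~~(s & r & q & p) -> r) ^ (s & ~(~(r ^ s) -> ~~(q ^ s)) & s & r)) = True, so the formula = False.
Row p=True, q=True, r=True, s=True: (~~(s & r & q & p) -> r) = True, (s & ~(~(r ^ s) -> ~~(q ^ s)) & s & r) = True, ((~~(s & r & q & p) -> r) ^ (s & ~(~(r ^ s) -> ~~(q ^ s)) & s & r)) = False, so the formula = True.

False, False, True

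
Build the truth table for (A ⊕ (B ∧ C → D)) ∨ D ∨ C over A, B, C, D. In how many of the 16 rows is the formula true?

  A   |   B   |   C   |   D   || ((A ⊕ ((B ∧ C) → D)) ∨ (D ∨ C))
 True |  True |  True |  True ||               True             
 True |  True |  True | False ||               True             
 True |  True | False |  True ||               True             
 True |  True | False | False ||              False             
 True | False |  True |  True ||               True             
 True | False |  True | False ||               True             
 True | False | False |  True ||               True             
 True | False | False | False ||              False             
False |  True |  True |  True ||               True             
False |  True |  True | False ||               True             
False |  True | False |  True ||               True             
False |  True | False | False ||               True             
False | False |  True |  True ||               True             
False | False |  True | False ||               True             
False | False | False |  True ||               True             
False | False | False | False ||               True             
The formula is true on 14 of the 16 rows.

14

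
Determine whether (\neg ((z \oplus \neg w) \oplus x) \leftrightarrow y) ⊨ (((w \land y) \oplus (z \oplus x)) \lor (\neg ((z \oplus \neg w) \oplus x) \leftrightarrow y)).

yes

x | y | z | w | φ | ψ
- | - | - | - | - | -
T | T | T | T | T | T
T | T | T | F | F | F
T | T | F | T | F | F
T | T | F | F | T | T
T | F | T | T | F | F
T | F | T | F | T | T
T | F | F | T | T | T
T | F | F | F | F | T
F | T | T | T | F | F
F | T | T | F | T | T
F | T | F | T | T | T
F | T | F | F | F | F
F | F | T | T | T | T
F | F | T | F | F | T
F | F | F | T | F | F
F | F | F | F | T | T
In every row where φ is true, ψ is also true, so φ ⊨ ψ.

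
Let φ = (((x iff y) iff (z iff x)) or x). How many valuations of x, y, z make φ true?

x | y | z || φ
T | T | T || T
T | T | F || T
T | F | T || T
T | F | F || T
F | T | T || T
F | T | F || F
F | F | T || F
F | F | F || T
The formula is true on 6 of the 8 rows.

6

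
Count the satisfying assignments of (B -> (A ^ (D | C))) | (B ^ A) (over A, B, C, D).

13

A  B  C  D     (D | C)  (A ^ (D | C))  (B -> (A ^ (D | C)))  (B ^ A)  ((B -> (A ^ (D | C))) | (B ^ A))
1  1  1  1        1           0                 0               0                    0                
1  1  1  0        1           0                 0               0                    0                
1  1  0  1        1           0                 0               0                    0                
1  1  0  0        0           1                 1               0                    1                
1  0  1  1        1           0                 1               1                    1                
1  0  1  0        1           0                 1               1                    1                
1  0  0  1        1           0                 1               1                    1                
1  0  0  0        0           1                 1               1                    1                
0  1  1  1        1           1                 1               1                    1                
0  1  1  0        1           1                 1               1                    1                
0  1  0  1        1           1                 1               1                    1                
0  1  0  0        0           0                 0               1                    1                
0  0  1  1        1           1                 1               0                    1                
0  0  1  0        1           1                 1               0                    1                
0  0  0  1        1           1                 1               0                    1                
0  0  0  0        0           0                 1               0                    1                
The formula is true on 13 of the 16 rows.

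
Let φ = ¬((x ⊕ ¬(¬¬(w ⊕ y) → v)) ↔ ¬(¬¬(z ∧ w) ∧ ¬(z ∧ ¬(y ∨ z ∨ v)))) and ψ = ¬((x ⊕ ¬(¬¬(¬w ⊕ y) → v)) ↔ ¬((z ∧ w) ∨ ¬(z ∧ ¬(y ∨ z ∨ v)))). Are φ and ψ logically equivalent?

not equivalent

x | y | z | w | v || φ | ψ
T | T | T | T | T || T | T
T | T | T | T | F || T | F
T | T | T | F | T || F | T
T | T | T | F | F || T | T
T | T | F | T | T || F | T
T | T | F | T | F || F | F
T | T | F | F | T || F | T
T | T | F | F | F || T | T
T | F | T | T | T || T | T
T | F | T | T | F || F | T
T | F | T | F | T || F | T
T | F | T | F | F || F | F
T | F | F | T | T || F | T
T | F | F | T | F || T | T
T | F | F | F | T || F | T
T | F | F | F | F || F | F
F | T | T | T | T || F | F
F | T | T | T | F || F | T
F | T | T | F | T || T | F
F | T | T | F | F || F | F
F | T | F | T | T || T | F
F | T | F | T | F || T | T
F | T | F | F | T || T | F
F | T | F | F | F || F | F
F | F | T | T | T || F | F
F | F | T | T | F || T | F
F | F | T | F | T || T | F
F | F | T | F | F || T | T
F | F | F | T | T || T | F
F | F | F | T | F || F | F
F | F | F | F | T || T | F
F | F | F | F | F || T | T
The columns differ at x=T, y=T, z=T, w=T, v=F (φ=T, ψ=F), so they are not equivalent.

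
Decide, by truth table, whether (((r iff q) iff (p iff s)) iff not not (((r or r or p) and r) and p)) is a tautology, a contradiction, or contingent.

p | q | r | s | (r iff q) | (p iff s) | ((r iff q) iff (p iff s)) | (r or r or p) | ((r or r or p) and r) | φ
- | - | - | - | --------- | --------- | ------------------------- | ------------- | --------------------- | -
T | T | T | T |     T     |     T     |             T             |       T       |           T           | T
T | T | T | F |     T     |     F     |             F             |       T       |           T           | F
T | T | F | T |     F     |     T     |             F             |       T       |           F           | T
T | T | F | F |     F     |     F     |             T             |       T       |           F           | F
T | F | T | T |     F     |     T     |             F             |       T       |           T           | F
T | F | T | F |     F     |     F     |             T             |       T       |           T           | T
T | F | F | T |     T     |     T     |             T             |       T       |           F           | F
T | F | F | F |     T     |     F     |             F             |       T       |           F           | T
F | T | T | T |     T     |     F     |             F             |       T       |           T           | T
F | T | T | F |     T     |     T     |             T             |       T       |           T           | F
F | T | F | T |     F     |     F     |             T             |       F       |           F           | F
F | T | F | F |     F     |     T     |             F             |       F       |           F           | T
F | F | T | T |     F     |     F     |             T             |       T       |           T           | F
F | F | T | F |     F     |     T     |             F             |       T       |           T           | T
F | F | F | T |     T     |     F     |             F             |       F       |           F           | T
F | F | F | F |     T     |     T     |             T             |       F       |           F           | F
8 of 16 rows are T, so the formula is contingent.

contingent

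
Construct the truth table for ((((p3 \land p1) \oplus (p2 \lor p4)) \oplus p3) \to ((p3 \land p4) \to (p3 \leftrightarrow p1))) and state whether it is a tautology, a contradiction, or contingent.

tautology

  p1  |   p2  |   p3  |   p4  |   φ  
----- | ----- | ----- | ----- | -----
 True |  True |  True |  True |  True
 True |  True |  True | False |  True
 True |  True | False |  True |  True
 True |  True | False | False |  True
 True | False |  True |  True |  True
 True | False |  True | False |  True
 True | False | False |  True |  True
 True | False | False | False |  True
False |  True |  True |  True |  True
False |  True |  True | False |  True
False |  True | False |  True |  True
False |  True | False | False |  True
False | False |  True |  True |  True
False | False |  True | False |  True
False | False | False |  True |  True
False | False | False | False |  True
Every row is True, so the formula is a tautology.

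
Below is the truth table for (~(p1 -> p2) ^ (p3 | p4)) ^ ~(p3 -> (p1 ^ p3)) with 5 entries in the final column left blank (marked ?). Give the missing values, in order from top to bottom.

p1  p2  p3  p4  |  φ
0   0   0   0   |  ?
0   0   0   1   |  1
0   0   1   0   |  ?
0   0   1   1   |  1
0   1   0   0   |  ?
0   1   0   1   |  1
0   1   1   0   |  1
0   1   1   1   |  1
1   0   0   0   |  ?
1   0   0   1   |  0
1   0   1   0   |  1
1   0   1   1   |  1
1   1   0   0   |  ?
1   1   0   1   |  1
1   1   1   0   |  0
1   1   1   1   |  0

Row p1=0, p2=0, p3=0, p4=0: (~(p1 -> p2) ^ (p3 | p4)) = 0, ~(p3 -> (p1 ^ p3)) = 0, so the formula = 0.
Row p1=0, p2=0, p3=1, p4=0: (~(p1 -> p2) ^ (p3 | p4)) = 1, ~(p3 -> (p1 ^ p3)) = 0, so the formula = 1.
Row p1=0, p2=1, p3=0, p4=0: (~(p1 -> p2) ^ (p3 | p4)) = 0, ~(p3 -> (p1 ^ p3)) = 0, so the formula = 0.
Row p1=1, p2=0, p3=0, p4=0: (~(p1 -> p2) ^ (p3 | p4)) = 1, ~(p3 -> (p1 ^ p3)) = 0, so the formula = 1.
Row p1=1, p2=1, p3=0, p4=0: (~(p1 -> p2) ^ (p3 | p4)) = 0, ~(p3 -> (p1 ^ p3)) = 0, so the formula = 0.

0, 1, 0, 1, 0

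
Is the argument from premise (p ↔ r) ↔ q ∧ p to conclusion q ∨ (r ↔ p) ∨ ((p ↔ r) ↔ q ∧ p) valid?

yes

p  q  r  |  φ  ψ
T  T  T  |  T  T
T  T  F  |  F  T
T  F  T  |  F  T
T  F  F  |  T  T
F  T  T  |  T  T
F  T  F  |  F  T
F  F  T  |  T  T
F  F  F  |  F  T
In every row where φ is true, ψ is also true, so φ ⊨ ψ.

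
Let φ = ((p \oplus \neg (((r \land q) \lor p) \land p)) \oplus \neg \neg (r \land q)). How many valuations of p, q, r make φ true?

p | q | r | (r \land q) | ((r \land q) \lor p) | \neg (r \land q) | \neg \neg (r \land q) | φ
- | - | - | ----------- | -------------------- | ---------------- | --------------------- | -
T | T | T |      T      |          T           |        F         |           T           | F
T | T | F |      F      |          T           |        T         |           F           | T
T | F | T |      F      |          T           |        T         |           F           | T
T | F | F |      F      |          T           |        T         |           F           | T
F | T | T |      T      |          T           |        F         |           T           | F
F | T | F |      F      |          F           |        T         |           F           | T
F | F | T |      F      |          F           |        T         |           F           | T
F | F | F |      F      |          F           |        T         |           F           | T
The formula is true on 6 of the 8 rows.

6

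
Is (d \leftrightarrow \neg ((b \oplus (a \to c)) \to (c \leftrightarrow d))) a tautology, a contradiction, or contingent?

a  b  c  d  |  (a \to c)  (b \oplus (a \to c))  (c \leftrightarrow d)  φ
T  T  T  T  |      T               F                      T            F
T  T  T  F  |      T               F                      F            T
T  T  F  T  |      F               T                      F            T
T  T  F  F  |      F               T                      T            T
T  F  T  T  |      T               T                      T            F
T  F  T  F  |      T               T                      F            F
T  F  F  T  |      F               F                      F            F
T  F  F  F  |      F               F                      T            T
F  T  T  T  |      T               F                      T            F
F  T  T  F  |      T               F                      F            T
F  T  F  T  |      T               F                      F            F
F  T  F  F  |      T               F                      T            T
F  F  T  T  |      T               T                      T            F
F  F  T  F  |      T               T                      F            F
F  F  F  T  |      T               T                      F            T
F  F  F  F  |      T               T                      T            T
8 of 16 rows are T, so the formula is contingent.

contingent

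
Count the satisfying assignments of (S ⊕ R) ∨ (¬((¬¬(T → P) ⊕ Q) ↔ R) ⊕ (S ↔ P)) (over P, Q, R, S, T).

24

P | Q | R | S | T || φ
F | F | F | F | F || F
F | F | F | F | T || T
F | F | F | T | F || T
F | F | F | T | T || T
F | F | T | F | F || T
F | F | T | F | T || T
F | F | T | T | F || F
F | F | T | T | T || T
F | T | F | F | F || T
F | T | F | F | T || F
F | T | F | T | F || T
F | T | F | T | T || T
F | T | T | F | F || T
F | T | T | F | T || T
F | T | T | T | F || T
F | T | T | T | T || F
T | F | F | F | F || T
T | F | F | F | T || T
T | F | F | T | F || T
T | F | F | T | T || T
T | F | T | F | F || T
T | F | T | F | T || T
T | F | T | T | F || T
T | F | T | T | T || T
T | T | F | F | F || F
T | T | F | F | T || F
T | T | F | T | F || T
T | T | F | T | T || T
T | T | T | F | F || T
T | T | T | F | T || T
T | T | T | T | F || F
T | T | T | T | T || F
The formula is true on 24 of the 32 rows.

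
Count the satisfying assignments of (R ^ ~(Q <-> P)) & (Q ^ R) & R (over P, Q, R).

1

P | Q | R || ((R ^ ~(Q <-> P)) & (Q ^ R) & R)
T | T | T ||                F                
T | T | F ||                F                
T | F | T ||                F                
T | F | F ||                F                
F | T | T ||                F                
F | T | F ||                F                
F | F | T ||                T                
F | F | F ||                F                
The formula is true on 1 of the 8 rows.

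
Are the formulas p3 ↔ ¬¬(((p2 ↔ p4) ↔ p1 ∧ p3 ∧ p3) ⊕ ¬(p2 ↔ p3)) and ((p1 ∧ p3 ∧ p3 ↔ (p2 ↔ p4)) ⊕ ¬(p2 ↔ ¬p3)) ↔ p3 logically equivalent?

  p1  |   p2  |   p3  |   p4  ||   φ   |   ψ  
 True |  True |  True |  True ||  True | False
 True |  True |  True | False || False |  True
 True |  True | False |  True || False |  True
 True |  True | False | False ||  True | False
 True | False |  True |  True ||  True | False
 True | False |  True | False || False |  True
 True | False | False |  True || False |  True
 True | False | False | False ||  True | False
False |  True |  True |  True || False |  True
False |  True |  True | False ||  True | False
False |  True | False |  True || False |  True
False |  True | False | False ||  True | False
False | False |  True |  True || False |  True
False | False |  True | False ||  True | False
False | False | False |  True || False |  True
False | False | False | False ||  True | False
The columns differ at p1=True, p2=True, p3=True, p4=True (φ=True, ψ=False), so they are not equivalent.

not equivalent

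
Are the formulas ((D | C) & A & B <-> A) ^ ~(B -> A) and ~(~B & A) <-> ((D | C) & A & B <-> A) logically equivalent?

A | B | C | D | φ | ψ
- | - | - | - | - | -
T | T | T | T | T | T
T | T | T | F | T | T
T | T | F | T | T | T
T | T | F | F | F | F
T | F | T | T | F | T
T | F | T | F | F | T
T | F | F | T | F | T
T | F | F | F | F | T
F | T | T | T | F | T
F | T | T | F | F | T
F | T | F | T | F | T
F | T | F | F | F | T
F | F | T | T | T | T
F | F | T | F | T | T
F | F | F | T | T | T
F | F | F | F | T | T
The columns differ at A=T, B=F, C=T, D=T (φ=F, ψ=T), so they are not equivalent.

not equivalent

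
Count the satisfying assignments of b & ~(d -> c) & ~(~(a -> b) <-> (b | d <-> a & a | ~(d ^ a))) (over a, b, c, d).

a  b  c  d  |  φ
T  T  T  T  |  F
T  T  T  F  |  F
T  T  F  T  |  T
T  T  F  F  |  F
T  F  T  T  |  F
T  F  T  F  |  F
T  F  F  T  |  F
T  F  F  F  |  F
F  T  T  T  |  F
F  T  T  F  |  F
F  T  F  T  |  F
F  T  F  F  |  F
F  F  T  T  |  F
F  F  T  F  |  F
F  F  F  T  |  F
F  F  F  F  |  F
The formula is true on 1 of the 16 rows.

1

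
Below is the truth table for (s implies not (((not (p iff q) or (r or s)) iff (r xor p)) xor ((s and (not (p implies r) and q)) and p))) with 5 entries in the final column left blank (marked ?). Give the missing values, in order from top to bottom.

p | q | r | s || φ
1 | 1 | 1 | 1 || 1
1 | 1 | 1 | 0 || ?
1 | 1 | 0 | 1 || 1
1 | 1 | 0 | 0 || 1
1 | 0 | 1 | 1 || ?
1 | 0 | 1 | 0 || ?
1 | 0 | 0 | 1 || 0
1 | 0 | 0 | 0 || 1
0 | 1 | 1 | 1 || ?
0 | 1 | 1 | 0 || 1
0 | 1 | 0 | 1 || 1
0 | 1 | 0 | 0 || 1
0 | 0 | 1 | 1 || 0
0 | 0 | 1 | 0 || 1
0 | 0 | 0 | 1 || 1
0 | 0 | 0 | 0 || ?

1, 1, 1, 0, 1

Row p=1, q=1, r=1, s=0: not (((not (p iff q) or (r or s)) iff (r xor p)) xor ((s and (not (p implies r) and q)) and p)) = 1, so the formula = 1.
Row p=1, q=0, r=1, s=1: not (((not (p iff q) or (r or s)) iff (r xor p)) xor ((s and (not (p implies r) and q)) and p)) = 1, so the formula = 1.
Row p=1, q=0, r=1, s=0: not (((not (p iff q) or (r or s)) iff (r xor p)) xor ((s and (not (p implies r) and q)) and p)) = 1, so the formula = 1.
Row p=0, q=1, r=1, s=1: not (((not (p iff q) or (r or s)) iff (r xor p)) xor ((s and (not (p implies r) and q)) and p)) = 0, so the formula = 0.
Row p=0, q=0, r=0, s=0: not (((not (p iff q) or (r or s)) iff (r xor p)) xor ((s and (not (p implies r) and q)) and p)) = 0, so the formula = 1.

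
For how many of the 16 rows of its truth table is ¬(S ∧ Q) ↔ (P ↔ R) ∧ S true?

P  Q  R  S  |  (¬(S ∧ Q) ↔ ((P ↔ R) ∧ S))
0  0  0  0  |              0             
0  0  0  1  |              1             
0  0  1  0  |              0             
0  0  1  1  |              0             
0  1  0  0  |              0             
0  1  0  1  |              0             
0  1  1  0  |              0             
0  1  1  1  |              1             
1  0  0  0  |              0             
1  0  0  1  |              0             
1  0  1  0  |              0             
1  0  1  1  |              1             
1  1  0  0  |              0             
1  1  0  1  |              1             
1  1  1  0  |              0             
1  1  1  1  |              0             
The formula is true on 4 of the 16 rows.

4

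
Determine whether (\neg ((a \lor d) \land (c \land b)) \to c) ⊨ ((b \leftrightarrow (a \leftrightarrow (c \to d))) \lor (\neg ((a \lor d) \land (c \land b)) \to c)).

a | b | c | d | φ | ψ
- | - | - | - | - | -
0 | 0 | 0 | 0 | 0 | 1
0 | 0 | 0 | 1 | 0 | 1
0 | 0 | 1 | 0 | 1 | 1
0 | 0 | 1 | 1 | 1 | 1
0 | 1 | 0 | 0 | 0 | 0
0 | 1 | 0 | 1 | 0 | 0
0 | 1 | 1 | 0 | 1 | 1
0 | 1 | 1 | 1 | 1 | 1
1 | 0 | 0 | 0 | 0 | 0
1 | 0 | 0 | 1 | 0 | 0
1 | 0 | 1 | 0 | 1 | 1
1 | 0 | 1 | 1 | 1 | 1
1 | 1 | 0 | 0 | 0 | 1
1 | 1 | 0 | 1 | 0 | 1
1 | 1 | 1 | 0 | 1 | 1
1 | 1 | 1 | 1 | 1 | 1
In every row where φ is true, ψ is also true, so φ ⊨ ψ.

yes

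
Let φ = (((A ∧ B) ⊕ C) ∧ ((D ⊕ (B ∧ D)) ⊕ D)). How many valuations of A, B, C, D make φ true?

A | B | C | D || (A ∧ B) | ((A ∧ B) ⊕ C) | (B ∧ D) | (D ⊕ (B ∧ D)) | ((D ⊕ (B ∧ D)) ⊕ D) | φ
T | T | T | T ||    T    |       F       |    T    |       F       |          T          | F
T | T | T | F ||    T    |       F       |    F    |       F       |          F          | F
T | T | F | T ||    T    |       T       |    T    |       F       |          T          | T
T | T | F | F ||    T    |       T       |    F    |       F       |          F          | F
T | F | T | T ||    F    |       T       |    F    |       T       |          F          | F
T | F | T | F ||    F    |       T       |    F    |       F       |          F          | F
T | F | F | T ||    F    |       F       |    F    |       T       |          F          | F
T | F | F | F ||    F    |       F       |    F    |       F       |          F          | F
F | T | T | T ||    F    |       T       |    T    |       F       |          T          | T
F | T | T | F ||    F    |       T       |    F    |       F       |          F          | F
F | T | F | T ||    F    |       F       |    T    |       F       |          T          | F
F | T | F | F ||    F    |       F       |    F    |       F       |          F          | F
F | F | T | T ||    F    |       T       |    F    |       T       |          F          | F
F | F | T | F ||    F    |       T       |    F    |       F       |          F          | F
F | F | F | T ||    F    |       F       |    F    |       T       |          F          | F
F | F | F | F ||    F    |       F       |    F    |       F       |          F          | F
The formula is true on 2 of the 16 rows.

2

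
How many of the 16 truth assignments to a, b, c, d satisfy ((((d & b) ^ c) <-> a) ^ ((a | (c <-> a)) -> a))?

10

  a      b      c      d       (d & b)  ((d & b) ^ c)  (((d & b) ^ c) <-> a)  (c <-> a)  (a | (c <-> a))  ((a | (c <-> a)) -> a)    φ  
 True   True   True   True       True       False              False             True          True                True            True
 True   True   True  False      False        True               True             True          True                True           False
 True   True  False   True       True        True               True            False          True                True           False
 True   True  False  False      False       False              False            False          True                True            True
 True  False   True   True      False        True               True             True          True                True           False
 True  False   True  False      False        True               True             True          True                True           False
 True  False  False   True      False       False              False            False          True                True            True
 True  False  False  False      False       False              False            False          True                True            True
False   True   True   True       True       False               True            False         False                True           False
False   True   True  False      False        True              False            False         False                True            True
False   True  False   True       True        True              False             True          True               False           False
False   True  False  False      False       False               True             True          True               False            True
False  False   True   True      False        True              False            False         False                True            True
False  False   True  False      False        True              False            False         False                True            True
False  False  False   True      False       False               True             True          True               False            True
False  False  False  False      False       False               True             True          True               False            True
The formula is true on 10 of the 16 rows.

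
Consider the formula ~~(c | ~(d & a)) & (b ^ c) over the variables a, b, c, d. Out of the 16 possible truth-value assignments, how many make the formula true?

a  b  c  d     (d & a)  ~(d & a)  (c | ~(d & a))  ~(c | ~(d & a))  ~~(c | ~(d & a))  (b ^ c)  (~~(c | ~(d & a)) & (b ^ c))
T  T  T  T        T        F            T                F                T             F                  F              
T  T  T  F        F        T            T                F                T             F                  F              
T  T  F  T        T        F            F                T                F             T                  F              
T  T  F  F        F        T            T                F                T             T                  T              
T  F  T  T        T        F            T                F                T             T                  T              
T  F  T  F        F        T            T                F                T             T                  T              
T  F  F  T        T        F            F                T                F             F                  F              
T  F  F  F        F        T            T                F                T             F                  F              
F  T  T  T        F        T            T                F                T             F                  F              
F  T  T  F        F        T            T                F                T             F                  F              
F  T  F  T        F        T            T                F                T             T                  T              
F  T  F  F        F        T            T                F                T             T                  T              
F  F  T  T        F        T            T                F                T             T                  T              
F  F  T  F        F        T            T                F                T             T                  T              
F  F  F  T        F        T            T                F                T             F                  F              
F  F  F  F        F        T            T                F                T             F                  F              
The formula is true on 7 of the 16 rows.

7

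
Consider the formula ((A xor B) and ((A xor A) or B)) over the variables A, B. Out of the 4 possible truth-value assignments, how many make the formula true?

1

A | B | (A xor B) | (A xor A) | ((A xor A) or B) | φ
- | - | --------- | --------- | ---------------- | -
T | T |     F     |     F     |        T         | F
T | F |     T     |     F     |        F         | F
F | T |     T     |     F     |        T         | T
F | F |     F     |     F     |        F         | F
The formula is true on 1 of the 4 rows.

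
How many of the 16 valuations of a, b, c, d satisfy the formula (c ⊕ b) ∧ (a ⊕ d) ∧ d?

2

a | b | c | d | (c ⊕ b) | (a ⊕ d) | ((c ⊕ b) ∧ (a ⊕ d) ∧ d)
- | - | - | - | ------- | ------- | -----------------------
1 | 1 | 1 | 1 |    0    |    0    |            0           
1 | 1 | 1 | 0 |    0    |    1    |            0           
1 | 1 | 0 | 1 |    1    |    0    |            0           
1 | 1 | 0 | 0 |    1    |    1    |            0           
1 | 0 | 1 | 1 |    1    |    0    |            0           
1 | 0 | 1 | 0 |    1    |    1    |            0           
1 | 0 | 0 | 1 |    0    |    0    |            0           
1 | 0 | 0 | 0 |    0    |    1    |            0           
0 | 1 | 1 | 1 |    0    |    1    |            0           
0 | 1 | 1 | 0 |    0    |    0    |            0           
0 | 1 | 0 | 1 |    1    |    1    |            1           
0 | 1 | 0 | 0 |    1    |    0    |            0           
0 | 0 | 1 | 1 |    1    |    1    |            1           
0 | 0 | 1 | 0 |    1    |    0    |            0           
0 | 0 | 0 | 1 |    0    |    1    |            0           
0 | 0 | 0 | 0 |    0    |    0    |            0           
The formula is true on 2 of the 16 rows.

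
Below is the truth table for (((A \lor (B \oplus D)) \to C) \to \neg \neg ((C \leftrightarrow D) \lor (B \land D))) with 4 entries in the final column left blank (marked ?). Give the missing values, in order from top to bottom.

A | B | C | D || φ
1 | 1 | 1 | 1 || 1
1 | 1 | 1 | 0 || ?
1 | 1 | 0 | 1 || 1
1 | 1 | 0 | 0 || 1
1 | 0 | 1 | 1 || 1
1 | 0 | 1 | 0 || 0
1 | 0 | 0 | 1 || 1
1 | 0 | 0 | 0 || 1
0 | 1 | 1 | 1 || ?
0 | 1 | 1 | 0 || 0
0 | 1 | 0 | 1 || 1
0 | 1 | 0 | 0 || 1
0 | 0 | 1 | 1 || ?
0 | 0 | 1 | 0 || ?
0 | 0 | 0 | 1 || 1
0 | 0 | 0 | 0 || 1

Row A=1, B=1, C=1, D=0: ((A \lor (B \oplus D)) \to C) = 1, \neg \neg ((C \leftrightarrow D) \lor (B \land D)) = 0, so the formula = 0.
Row A=0, B=1, C=1, D=1: ((A \lor (B \oplus D)) \to C) = 1, \neg \neg ((C \leftrightarrow D) \lor (B \land D)) = 1, so the formula = 1.
Row A=0, B=0, C=1, D=1: ((A \lor (B \oplus D)) \to C) = 1, \neg \neg ((C \leftrightarrow D) \lor (B \land D)) = 1, so the formula = 1.
Row A=0, B=0, C=1, D=0: ((A \lor (B \oplus D)) \to C) = 1, \neg \neg ((C \leftrightarrow D) \lor (B \land D)) = 0, so the formula = 0.

0, 1, 1, 0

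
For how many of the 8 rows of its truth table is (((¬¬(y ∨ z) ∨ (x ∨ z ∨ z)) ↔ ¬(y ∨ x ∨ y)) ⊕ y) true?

5

x | y | z | (y ∨ z) | ¬(y ∨ z) | ¬¬(y ∨ z) | (x ∨ z ∨ z) | (¬¬(y ∨ z) ∨ (x ∨ z ∨ z)) | (y ∨ x ∨ y) | ¬(y ∨ x ∨ y) | φ
- | - | - | ------- | -------- | --------- | ----------- | ------------------------- | ----------- | ------------ | -
T | T | T |    T    |    F     |     T     |      T      |             T             |      T      |      F       | T
T | T | F |    T    |    F     |     T     |      T      |             T             |      T      |      F       | T
T | F | T |    T    |    F     |     T     |      T      |             T             |      T      |      F       | F
T | F | F |    F    |    T     |     F     |      T      |             T             |      T      |      F       | F
F | T | T |    T    |    F     |     T     |      T      |             T             |      T      |      F       | T
F | T | F |    T    |    F     |     T     |      F      |             T             |      T      |      F       | T
F | F | T |    T    |    F     |     T     |      T      |             T             |      F      |      T       | T
F | F | F |    F    |    T     |     F     |      F      |             F             |      F      |      T       | F
The formula is true on 5 of the 8 rows.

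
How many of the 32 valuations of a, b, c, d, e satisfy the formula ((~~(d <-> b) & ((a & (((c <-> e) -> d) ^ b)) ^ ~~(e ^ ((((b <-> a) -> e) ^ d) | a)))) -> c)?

a  b  c  d  e  |  φ
1  1  1  1  1  |  1
1  1  1  1  0  |  1
1  1  1  0  1  |  1
1  1  1  0  0  |  1
1  1  0  1  1  |  1
1  1  0  1  0  |  0
1  1  0  0  1  |  1
1  1  0  0  0  |  1
1  0  1  1  1  |  1
1  0  1  1  0  |  1
1  0  1  0  1  |  1
1  0  1  0  0  |  1
1  0  0  1  1  |  1
1  0  0  1  0  |  1
1  0  0  0  1  |  0
1  0  0  0  0  |  0
0  1  1  1  1  |  1
0  1  1  1  0  |  1
0  1  1  0  1  |  1
0  1  1  0  0  |  1
0  1  0  1  1  |  0
0  1  0  1  0  |  1
0  1  0  0  1  |  1
0  1  0  0  0  |  1
0  0  1  1  1  |  1
0  0  1  1  0  |  1
0  0  1  0  1  |  1
0  0  1  0  0  |  1
0  0  0  1  1  |  1
0  0  0  1  0  |  1
0  0  0  0  1  |  1
0  0  0  0  0  |  1
The formula is true on 28 of the 32 rows.

28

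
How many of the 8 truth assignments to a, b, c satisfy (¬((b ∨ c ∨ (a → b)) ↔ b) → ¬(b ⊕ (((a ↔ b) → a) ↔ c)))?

6

a | b | c || (a → b) | (b ∨ c ∨ (a → b)) | ((b ∨ c ∨ (a → b)) ↔ b) | ¬((b ∨ c ∨ (a → b)) ↔ b) | (a ↔ b) | ((a ↔ b) → a) | (((a ↔ b) → a) ↔ c) | (b ⊕ (((a ↔ b) → a) ↔ c)) | ¬(b ⊕ (((a ↔ b) → a) ↔ c)) | φ
T | T | T ||    T    |         T         |            T            |            F             |    T    |       T       |          T          |             F             |             T              | T
T | T | F ||    T    |         T         |            T            |            F             |    T    |       T       |          F          |             T             |             F              | T
T | F | T ||    F    |         T         |            F            |            T             |    F    |       T       |          T          |             T             |             F              | F
T | F | F ||    F    |         F         |            T            |            F             |    F    |       T       |          F          |             F             |             T              | T
F | T | T ||    T    |         T         |            T            |            F             |    F    |       T       |          T          |             F             |             T              | T
F | T | F ||    T    |         T         |            T            |            F             |    F    |       T       |          F          |             T             |             F              | T
F | F | T ||    T    |         T         |            F            |            T             |    T    |       F       |          F          |             F             |             T              | T
F | F | F ||    T    |         T         |            F            |            T             |    T    |       F       |          T          |             T             |             F              | F
The formula is true on 6 of the 8 rows.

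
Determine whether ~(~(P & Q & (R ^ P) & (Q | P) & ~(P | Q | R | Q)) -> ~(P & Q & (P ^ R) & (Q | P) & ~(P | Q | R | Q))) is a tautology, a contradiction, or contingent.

contradiction

P  Q  R     (P & Q)  (R ^ P)  (Q | P)  (P | Q | R | Q)  ~(P | Q | R | Q)  (P ^ R)  φ
F  F  F        F        F        F            F                T             F     F
F  F  T        F        T        F            T                F             T     F
F  T  F        F        F        T            T                F             F     F
F  T  T        F        T        T            T                F             T     F
T  F  F        F        T        T            T                F             T     F
T  F  T        F        F        T            T                F             F     F
T  T  F        T        T        T            T                F             T     F
T  T  T        T        F        T            T                F             F     F
Every row is F, so the formula is a contradiction.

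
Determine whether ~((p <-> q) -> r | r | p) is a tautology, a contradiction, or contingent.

contingent

p  q  r     (p <-> q)  (r | r | p)  ((p <-> q) -> (r | r | p))  ~((p <-> q) -> (r | r | p))
1  1  1         1           1                   1                            0             
1  1  0         1           1                   1                            0             
1  0  1         0           1                   1                            0             
1  0  0         0           1                   1                            0             
0  1  1         0           1                   1                            0             
0  1  0         0           0                   1                            0             
0  0  1         1           1                   1                            0             
0  0  0         1           0                   0                            1             
1 of 8 rows are 1, so the formula is contingent.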